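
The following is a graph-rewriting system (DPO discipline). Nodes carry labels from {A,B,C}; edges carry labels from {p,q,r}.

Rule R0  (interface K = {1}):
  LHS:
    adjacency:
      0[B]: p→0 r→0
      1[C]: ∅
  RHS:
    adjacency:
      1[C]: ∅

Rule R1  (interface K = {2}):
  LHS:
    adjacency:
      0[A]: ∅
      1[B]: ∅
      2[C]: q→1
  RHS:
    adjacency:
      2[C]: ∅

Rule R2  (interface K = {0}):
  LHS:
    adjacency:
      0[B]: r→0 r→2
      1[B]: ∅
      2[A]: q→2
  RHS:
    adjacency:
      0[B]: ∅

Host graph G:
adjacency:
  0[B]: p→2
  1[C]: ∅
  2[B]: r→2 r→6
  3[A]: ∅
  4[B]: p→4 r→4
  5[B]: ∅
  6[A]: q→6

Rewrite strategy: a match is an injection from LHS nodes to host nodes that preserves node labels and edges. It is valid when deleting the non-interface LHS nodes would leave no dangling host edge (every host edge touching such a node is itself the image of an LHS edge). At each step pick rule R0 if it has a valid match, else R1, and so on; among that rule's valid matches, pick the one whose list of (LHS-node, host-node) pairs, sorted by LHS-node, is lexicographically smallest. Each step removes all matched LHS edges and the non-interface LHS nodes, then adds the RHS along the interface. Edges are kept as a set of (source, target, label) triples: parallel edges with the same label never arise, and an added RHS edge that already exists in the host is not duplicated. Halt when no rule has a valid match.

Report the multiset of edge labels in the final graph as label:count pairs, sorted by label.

Answer: p:1

Steps:
start.  V:7 E:6  edges: 0-p->2 2-r->2 2-r->6 4-p->4 4-r->4 6-q->6
1. fire R0 via {0↦4, 1↦1}  →  V:6 E:4  edges: 0-p->2 2-r->2 2-r->6 6-q->6
2. fire R2 via {0↦2, 1↦5, 2↦6}  →  V:4 E:1  edges: 0-p->2
halt: no rule applies after step 2
NF edges: [(0, 2, 'p')]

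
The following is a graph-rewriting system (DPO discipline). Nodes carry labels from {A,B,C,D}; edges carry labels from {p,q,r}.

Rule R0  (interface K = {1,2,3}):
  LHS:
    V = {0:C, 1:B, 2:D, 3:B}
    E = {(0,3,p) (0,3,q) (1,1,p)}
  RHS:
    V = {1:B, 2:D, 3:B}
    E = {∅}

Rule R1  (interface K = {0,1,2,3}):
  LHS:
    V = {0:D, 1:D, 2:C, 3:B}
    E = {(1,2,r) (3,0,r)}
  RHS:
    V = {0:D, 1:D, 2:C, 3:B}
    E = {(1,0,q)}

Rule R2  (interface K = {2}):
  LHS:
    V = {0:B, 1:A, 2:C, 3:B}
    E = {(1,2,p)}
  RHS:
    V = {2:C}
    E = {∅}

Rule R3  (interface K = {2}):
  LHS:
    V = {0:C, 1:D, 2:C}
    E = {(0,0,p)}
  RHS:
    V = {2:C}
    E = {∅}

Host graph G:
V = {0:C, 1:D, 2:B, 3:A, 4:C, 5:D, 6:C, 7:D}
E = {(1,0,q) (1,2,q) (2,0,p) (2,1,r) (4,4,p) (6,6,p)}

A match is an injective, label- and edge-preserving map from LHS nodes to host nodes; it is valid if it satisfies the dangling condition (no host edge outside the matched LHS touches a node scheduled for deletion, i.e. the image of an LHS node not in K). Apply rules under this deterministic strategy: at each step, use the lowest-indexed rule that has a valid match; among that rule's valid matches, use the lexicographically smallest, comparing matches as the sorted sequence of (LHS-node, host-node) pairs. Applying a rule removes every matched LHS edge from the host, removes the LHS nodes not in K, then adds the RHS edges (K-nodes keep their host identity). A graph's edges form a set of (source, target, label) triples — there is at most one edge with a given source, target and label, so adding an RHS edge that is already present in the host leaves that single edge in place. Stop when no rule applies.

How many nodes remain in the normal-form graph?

Answer: 4

Steps:
start.  V:8 E:6  edges: 1-q->0 1-q->2 2-p->0 2-r->1 4-p->4 6-p->6
1. fire R3 via {0↦4, 1↦5, 2↦0}  →  V:6 E:5  edges: 1-q->0 1-q->2 2-p->0 2-r->1 6-p->6
2. fire R3 via {0↦6, 1↦7, 2↦0}  →  V:4 E:4  edges: 1-q->0 1-q->2 2-p->0 2-r->1
final graph: no rule applies after step 2
NF nodes: {0:C, 1:D, 2:B, 3:A}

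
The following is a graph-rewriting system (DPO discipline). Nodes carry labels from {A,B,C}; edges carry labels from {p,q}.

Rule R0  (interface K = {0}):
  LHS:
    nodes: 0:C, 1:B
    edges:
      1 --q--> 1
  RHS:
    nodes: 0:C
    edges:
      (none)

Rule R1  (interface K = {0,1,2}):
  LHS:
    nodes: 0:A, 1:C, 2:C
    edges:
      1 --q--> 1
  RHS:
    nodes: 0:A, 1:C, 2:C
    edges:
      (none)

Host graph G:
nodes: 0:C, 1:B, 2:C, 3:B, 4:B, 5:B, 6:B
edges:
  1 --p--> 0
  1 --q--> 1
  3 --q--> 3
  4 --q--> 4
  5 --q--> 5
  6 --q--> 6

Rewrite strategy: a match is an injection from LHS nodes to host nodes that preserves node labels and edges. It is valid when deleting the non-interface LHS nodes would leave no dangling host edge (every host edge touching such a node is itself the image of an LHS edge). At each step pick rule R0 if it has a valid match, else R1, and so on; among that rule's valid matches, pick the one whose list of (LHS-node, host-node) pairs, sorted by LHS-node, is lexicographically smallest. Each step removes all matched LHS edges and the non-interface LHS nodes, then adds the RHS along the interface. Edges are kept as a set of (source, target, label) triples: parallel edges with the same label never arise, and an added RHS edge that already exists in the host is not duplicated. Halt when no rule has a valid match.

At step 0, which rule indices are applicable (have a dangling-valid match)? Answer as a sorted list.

R0: 8 valid matches — {0↦0, 1↦3}, {0↦0, 1↦4}, {0↦0, 1↦5} (+5 more)
R1: no valid match — LHS pattern not found

Answer: [R0]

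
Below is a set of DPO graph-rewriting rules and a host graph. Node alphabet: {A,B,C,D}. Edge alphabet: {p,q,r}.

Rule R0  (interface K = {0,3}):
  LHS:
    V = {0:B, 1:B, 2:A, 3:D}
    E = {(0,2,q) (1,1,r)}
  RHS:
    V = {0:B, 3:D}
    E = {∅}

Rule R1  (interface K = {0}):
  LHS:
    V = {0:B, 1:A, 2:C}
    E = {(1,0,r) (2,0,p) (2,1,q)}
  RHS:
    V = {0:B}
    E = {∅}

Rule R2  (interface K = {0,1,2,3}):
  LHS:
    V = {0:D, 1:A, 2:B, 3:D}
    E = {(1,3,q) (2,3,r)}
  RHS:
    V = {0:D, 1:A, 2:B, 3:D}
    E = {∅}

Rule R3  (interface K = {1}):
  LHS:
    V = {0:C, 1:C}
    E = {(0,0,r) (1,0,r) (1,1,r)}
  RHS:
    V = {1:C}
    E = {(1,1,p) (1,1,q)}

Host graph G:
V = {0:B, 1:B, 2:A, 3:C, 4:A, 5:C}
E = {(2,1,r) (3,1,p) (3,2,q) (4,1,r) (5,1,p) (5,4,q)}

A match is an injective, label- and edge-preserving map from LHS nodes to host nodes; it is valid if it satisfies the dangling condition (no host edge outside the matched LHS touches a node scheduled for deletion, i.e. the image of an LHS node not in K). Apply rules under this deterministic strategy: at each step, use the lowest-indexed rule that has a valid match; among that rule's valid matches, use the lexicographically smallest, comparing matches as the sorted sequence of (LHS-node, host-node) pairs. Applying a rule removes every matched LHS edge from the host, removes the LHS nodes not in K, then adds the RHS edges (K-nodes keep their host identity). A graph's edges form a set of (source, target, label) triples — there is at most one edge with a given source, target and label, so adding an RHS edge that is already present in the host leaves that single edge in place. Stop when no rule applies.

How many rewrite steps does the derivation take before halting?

Answer: 2

Derivation:
[0] host  ⇒  6 nodes, 6 edges  {2-r->1 3-p->1 3-q->2 4-r->1 5-p->1 5-q->4}
[1] R1 @ {0↦1, 1↦2, 2↦3}  ⇒  4 nodes, 3 edges  {4-r->1 5-p->1 5-q->4}
[2] R1 @ {0↦1, 1↦4, 2↦5}  ⇒  2 nodes, 0 edges  {∅}
final graph: no rule applies after step 2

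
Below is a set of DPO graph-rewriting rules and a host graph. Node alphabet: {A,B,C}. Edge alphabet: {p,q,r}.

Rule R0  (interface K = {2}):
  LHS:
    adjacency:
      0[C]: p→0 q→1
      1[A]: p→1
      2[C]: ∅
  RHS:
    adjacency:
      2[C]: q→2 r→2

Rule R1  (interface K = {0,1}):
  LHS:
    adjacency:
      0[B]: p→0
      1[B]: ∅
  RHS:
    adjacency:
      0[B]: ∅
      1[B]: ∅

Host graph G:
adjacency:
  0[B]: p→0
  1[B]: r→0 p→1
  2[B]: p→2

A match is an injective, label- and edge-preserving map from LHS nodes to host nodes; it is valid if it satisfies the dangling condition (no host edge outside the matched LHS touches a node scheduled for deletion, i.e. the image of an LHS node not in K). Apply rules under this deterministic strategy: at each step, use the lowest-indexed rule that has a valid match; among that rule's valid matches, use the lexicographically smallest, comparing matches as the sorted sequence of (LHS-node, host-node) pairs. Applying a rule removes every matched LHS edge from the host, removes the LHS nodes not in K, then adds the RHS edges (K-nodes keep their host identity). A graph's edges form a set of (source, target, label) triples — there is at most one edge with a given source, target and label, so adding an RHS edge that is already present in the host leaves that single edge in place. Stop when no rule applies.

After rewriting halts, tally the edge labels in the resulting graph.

Answer: r:1

Steps:
initial: |V|=3 |E|=4  E = 0-p->0 1-r->0 1-p->1 2-p->2
step 1: apply R1 at {0↦0, 1↦1}  → |V|=3 |E|=3  E = 1-r->0 1-p->1 2-p->2
step 2: apply R1 at {0↦1, 1↦0}  → |V|=3 |E|=2  E = 1-r->0 2-p->2
step 3: apply R1 at {0↦2, 1↦0}  → |V|=3 |E|=1  E = 1-r->0
normal form: no rule applies after step 3
NF edges: [(1, 0, 'r')]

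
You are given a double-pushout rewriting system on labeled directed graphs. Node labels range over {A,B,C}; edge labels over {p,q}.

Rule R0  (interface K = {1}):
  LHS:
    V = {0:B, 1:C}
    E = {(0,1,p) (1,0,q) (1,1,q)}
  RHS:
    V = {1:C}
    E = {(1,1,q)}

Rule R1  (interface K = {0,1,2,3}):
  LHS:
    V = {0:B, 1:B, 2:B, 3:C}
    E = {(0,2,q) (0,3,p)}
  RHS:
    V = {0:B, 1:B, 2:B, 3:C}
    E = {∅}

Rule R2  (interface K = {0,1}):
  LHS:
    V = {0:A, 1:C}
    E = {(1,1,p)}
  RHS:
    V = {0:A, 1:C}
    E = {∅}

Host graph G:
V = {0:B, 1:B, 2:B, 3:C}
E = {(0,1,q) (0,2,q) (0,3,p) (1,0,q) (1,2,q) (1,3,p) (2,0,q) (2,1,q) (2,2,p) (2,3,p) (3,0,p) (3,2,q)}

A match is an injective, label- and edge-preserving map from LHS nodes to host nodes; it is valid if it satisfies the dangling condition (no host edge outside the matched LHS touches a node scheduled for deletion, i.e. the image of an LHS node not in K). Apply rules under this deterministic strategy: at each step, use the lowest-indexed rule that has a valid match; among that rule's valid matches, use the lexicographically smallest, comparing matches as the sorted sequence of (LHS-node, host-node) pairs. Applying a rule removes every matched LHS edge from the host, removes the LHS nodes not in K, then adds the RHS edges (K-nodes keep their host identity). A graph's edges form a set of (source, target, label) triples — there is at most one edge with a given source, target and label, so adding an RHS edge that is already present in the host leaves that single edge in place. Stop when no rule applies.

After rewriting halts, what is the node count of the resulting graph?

initial: |V|=4 |E|=12  E = 0-q->1 0-q->2 0-p->3 1-q->0 1-q->2 1-p->3 2-q->0 2-q->1 2-p->2 2-p->3 3-p->0 3-q->2
step 1: apply R1 at {0↦0, 1↦1, 2↦2, 3↦3}  → |V|=4 |E|=10  E = 0-q->1 1-q->0 1-q->2 1-p->3 2-q->0 2-q->1 2-p->2 2-p->3 3-p->0 3-q->2
step 2: apply R1 at {0↦1, 1↦0, 2↦2, 3↦3}  → |V|=4 |E|=8  E = 0-q->1 1-q->0 2-q->0 2-q->1 2-p->2 2-p->3 3-p->0 3-q->2
step 3: apply R1 at {0↦2, 1↦0, 2↦1, 3↦3}  → |V|=4 |E|=6  E = 0-q->1 1-q->0 2-q->0 2-p->2 3-p->0 3-q->2
normal form: no rule applies after step 3
NF nodes: {0:B, 1:B, 2:B, 3:C}

Answer: 4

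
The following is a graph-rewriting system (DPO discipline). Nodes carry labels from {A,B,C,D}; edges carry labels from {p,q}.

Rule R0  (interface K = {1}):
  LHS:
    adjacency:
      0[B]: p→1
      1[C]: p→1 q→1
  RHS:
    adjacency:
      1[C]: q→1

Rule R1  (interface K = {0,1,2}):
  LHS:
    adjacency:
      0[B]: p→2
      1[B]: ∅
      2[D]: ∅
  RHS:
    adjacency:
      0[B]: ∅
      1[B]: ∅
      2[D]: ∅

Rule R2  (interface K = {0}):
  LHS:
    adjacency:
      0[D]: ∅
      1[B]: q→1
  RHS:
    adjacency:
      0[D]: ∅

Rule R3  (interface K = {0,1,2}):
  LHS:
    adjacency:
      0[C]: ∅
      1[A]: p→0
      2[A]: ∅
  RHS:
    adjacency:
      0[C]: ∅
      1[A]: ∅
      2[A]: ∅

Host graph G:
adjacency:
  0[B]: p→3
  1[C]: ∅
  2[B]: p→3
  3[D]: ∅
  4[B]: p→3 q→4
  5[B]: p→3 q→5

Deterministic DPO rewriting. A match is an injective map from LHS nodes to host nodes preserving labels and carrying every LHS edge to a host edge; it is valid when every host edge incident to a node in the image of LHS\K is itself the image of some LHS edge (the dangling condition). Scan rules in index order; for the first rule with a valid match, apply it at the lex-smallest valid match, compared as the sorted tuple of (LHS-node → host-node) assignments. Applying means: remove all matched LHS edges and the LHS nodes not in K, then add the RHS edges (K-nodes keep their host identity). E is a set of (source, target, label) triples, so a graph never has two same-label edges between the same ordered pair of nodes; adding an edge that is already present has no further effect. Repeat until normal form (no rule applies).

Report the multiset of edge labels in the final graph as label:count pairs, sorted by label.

Answer: (no edges)

Derivation:
[0] host  ⇒  6 nodes, 6 edges  {0-p->3 2-p->3 4-p->3 4-q->4 5-p->3 5-q->5}
[1] R1 @ {0↦0, 1↦2, 2↦3}  ⇒  6 nodes, 5 edges  {2-p->3 4-p->3 4-q->4 5-p->3 5-q->5}
[2] R1 @ {0↦2, 1↦0, 2↦3}  ⇒  6 nodes, 4 edges  {4-p->3 4-q->4 5-p->3 5-q->5}
[3] R1 @ {0↦4, 1↦0, 2↦3}  ⇒  6 nodes, 3 edges  {4-q->4 5-p->3 5-q->5}
[4] R1 @ {0↦5, 1↦0, 2↦3}  ⇒  6 nodes, 2 edges  {4-q->4 5-q->5}
[5] R2 @ {0↦3, 1↦4}  ⇒  5 nodes, 1 edges  {5-q->5}
[6] R2 @ {0↦3, 1↦5}  ⇒  4 nodes, 0 edges  {∅}
normal form: no rule applies after step 6
NF edges: []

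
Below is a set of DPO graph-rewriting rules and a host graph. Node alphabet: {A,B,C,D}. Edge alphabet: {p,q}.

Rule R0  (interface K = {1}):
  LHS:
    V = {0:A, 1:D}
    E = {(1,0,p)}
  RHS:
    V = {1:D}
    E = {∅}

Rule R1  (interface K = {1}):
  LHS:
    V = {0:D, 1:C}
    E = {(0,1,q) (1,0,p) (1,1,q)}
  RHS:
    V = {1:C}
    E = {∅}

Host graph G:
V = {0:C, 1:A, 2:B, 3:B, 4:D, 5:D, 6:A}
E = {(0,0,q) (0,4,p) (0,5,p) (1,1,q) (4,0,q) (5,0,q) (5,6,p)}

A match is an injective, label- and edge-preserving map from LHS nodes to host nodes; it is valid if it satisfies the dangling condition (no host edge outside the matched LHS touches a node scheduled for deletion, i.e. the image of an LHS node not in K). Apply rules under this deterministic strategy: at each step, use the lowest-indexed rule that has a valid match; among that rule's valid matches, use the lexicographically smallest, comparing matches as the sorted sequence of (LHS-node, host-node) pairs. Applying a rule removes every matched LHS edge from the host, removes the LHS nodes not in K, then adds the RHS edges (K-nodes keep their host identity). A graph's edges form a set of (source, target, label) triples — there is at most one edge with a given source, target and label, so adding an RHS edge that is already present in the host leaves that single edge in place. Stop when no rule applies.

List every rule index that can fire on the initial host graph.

R0: 1 valid match — {0↦6, 1↦5}
R1: 1 valid match — {0↦4, 1↦0}

Answer: [R0,R1]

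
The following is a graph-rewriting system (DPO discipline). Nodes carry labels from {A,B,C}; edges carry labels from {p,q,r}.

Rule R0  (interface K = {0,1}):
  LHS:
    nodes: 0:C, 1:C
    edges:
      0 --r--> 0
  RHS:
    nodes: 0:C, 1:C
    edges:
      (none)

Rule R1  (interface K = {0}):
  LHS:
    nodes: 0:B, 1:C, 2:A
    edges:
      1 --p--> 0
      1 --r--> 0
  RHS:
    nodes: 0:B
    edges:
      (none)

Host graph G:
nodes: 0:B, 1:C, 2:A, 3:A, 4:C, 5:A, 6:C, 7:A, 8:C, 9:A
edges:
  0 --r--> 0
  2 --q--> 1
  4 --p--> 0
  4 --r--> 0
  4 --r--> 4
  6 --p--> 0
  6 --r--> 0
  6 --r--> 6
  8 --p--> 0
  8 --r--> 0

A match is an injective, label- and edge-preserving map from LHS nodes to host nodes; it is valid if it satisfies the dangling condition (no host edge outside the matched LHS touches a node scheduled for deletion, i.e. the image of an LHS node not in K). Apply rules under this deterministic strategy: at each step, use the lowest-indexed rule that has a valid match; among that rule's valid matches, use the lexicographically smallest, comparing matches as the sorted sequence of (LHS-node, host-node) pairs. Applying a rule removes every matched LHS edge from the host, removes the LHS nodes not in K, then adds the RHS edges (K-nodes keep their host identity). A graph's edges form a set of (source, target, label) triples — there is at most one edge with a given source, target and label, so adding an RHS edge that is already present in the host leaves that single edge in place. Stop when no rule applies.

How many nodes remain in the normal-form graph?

[0] host  ⇒  10 nodes, 10 edges  {0-r->0 2-q->1 4-p->0 4-r->0 4-r->4 6-p->0 6-r->0 6-r->6 8-p->0 8-r->0}
[1] R0 @ {0↦4, 1↦1}  ⇒  10 nodes, 9 edges  {0-r->0 2-q->1 4-p->0 4-r->0 6-p->0 6-r->0 6-r->6 8-p->0 8-r->0}
[2] R0 @ {0↦6, 1↦1}  ⇒  10 nodes, 8 edges  {0-r->0 2-q->1 4-p->0 4-r->0 6-p->0 6-r->0 8-p->0 8-r->0}
[3] R1 @ {0↦0, 1↦4, 2↦3}  ⇒  8 nodes, 6 edges  {0-r->0 2-q->1 6-p->0 6-r->0 8-p->0 8-r->0}
[4] R1 @ {0↦0, 1↦6, 2↦5}  ⇒  6 nodes, 4 edges  {0-r->0 2-q->1 8-p->0 8-r->0}
[5] R1 @ {0↦0, 1↦8, 2↦7}  ⇒  4 nodes, 2 edges  {0-r->0 2-q->1}
halt: no rule applies after step 5
NF nodes: {0:B, 1:C, 2:A, 9:A}

Answer: 4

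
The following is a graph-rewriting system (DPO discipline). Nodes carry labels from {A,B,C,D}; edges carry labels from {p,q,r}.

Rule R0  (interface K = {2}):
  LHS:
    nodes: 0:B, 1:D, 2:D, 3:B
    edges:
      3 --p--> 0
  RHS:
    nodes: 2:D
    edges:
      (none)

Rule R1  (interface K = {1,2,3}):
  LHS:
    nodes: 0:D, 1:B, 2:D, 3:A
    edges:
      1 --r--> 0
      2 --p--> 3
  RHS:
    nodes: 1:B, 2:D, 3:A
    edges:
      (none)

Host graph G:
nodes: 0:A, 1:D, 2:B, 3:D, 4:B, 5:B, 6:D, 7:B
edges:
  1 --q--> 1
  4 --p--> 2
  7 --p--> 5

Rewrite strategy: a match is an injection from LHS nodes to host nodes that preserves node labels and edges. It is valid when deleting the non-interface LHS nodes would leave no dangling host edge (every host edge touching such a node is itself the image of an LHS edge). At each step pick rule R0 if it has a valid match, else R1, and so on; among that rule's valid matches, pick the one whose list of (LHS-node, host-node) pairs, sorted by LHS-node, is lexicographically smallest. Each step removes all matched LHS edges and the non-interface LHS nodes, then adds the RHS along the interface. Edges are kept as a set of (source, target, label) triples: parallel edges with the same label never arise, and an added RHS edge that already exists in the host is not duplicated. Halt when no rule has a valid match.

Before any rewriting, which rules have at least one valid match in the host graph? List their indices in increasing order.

Answer: [R0]

Derivation:
R0: 8 valid matches — {0↦2, 1↦3, 2↦1, 3↦4}, {0↦2, 1↦3, 2↦6, 3↦4}, {0↦2, 1↦6, 2↦1, 3↦4} (+5 more)
R1: no valid match — LHS pattern not found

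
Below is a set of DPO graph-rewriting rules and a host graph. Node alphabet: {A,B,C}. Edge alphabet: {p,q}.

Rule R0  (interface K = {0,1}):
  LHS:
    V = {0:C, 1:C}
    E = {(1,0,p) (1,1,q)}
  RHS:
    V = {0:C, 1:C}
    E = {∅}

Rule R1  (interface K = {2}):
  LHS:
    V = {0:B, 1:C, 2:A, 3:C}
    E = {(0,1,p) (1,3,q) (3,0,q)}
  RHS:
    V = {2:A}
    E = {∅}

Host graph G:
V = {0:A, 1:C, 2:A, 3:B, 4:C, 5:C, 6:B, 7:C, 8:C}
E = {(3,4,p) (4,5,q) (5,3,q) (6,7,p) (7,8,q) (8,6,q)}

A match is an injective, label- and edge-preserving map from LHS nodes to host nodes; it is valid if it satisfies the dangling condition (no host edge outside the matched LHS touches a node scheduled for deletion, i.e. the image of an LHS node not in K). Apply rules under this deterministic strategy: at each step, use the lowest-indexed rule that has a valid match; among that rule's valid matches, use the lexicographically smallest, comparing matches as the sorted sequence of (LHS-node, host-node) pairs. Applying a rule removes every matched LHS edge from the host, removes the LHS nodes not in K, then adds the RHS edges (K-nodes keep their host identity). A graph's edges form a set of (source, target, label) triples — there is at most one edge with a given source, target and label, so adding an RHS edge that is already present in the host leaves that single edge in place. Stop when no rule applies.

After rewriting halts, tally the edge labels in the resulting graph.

[0] host  ⇒  9 nodes, 6 edges  {3-p->4 4-q->5 5-q->3 6-p->7 7-q->8 8-q->6}
[1] R1 @ {0↦3, 1↦4, 2↦0, 3↦5}  ⇒  6 nodes, 3 edges  {6-p->7 7-q->8 8-q->6}
[2] R1 @ {0↦6, 1↦7, 2↦0, 3↦8}  ⇒  3 nodes, 0 edges  {∅}
final graph: no rule applies after step 2
NF edges: []

Answer: (no edges)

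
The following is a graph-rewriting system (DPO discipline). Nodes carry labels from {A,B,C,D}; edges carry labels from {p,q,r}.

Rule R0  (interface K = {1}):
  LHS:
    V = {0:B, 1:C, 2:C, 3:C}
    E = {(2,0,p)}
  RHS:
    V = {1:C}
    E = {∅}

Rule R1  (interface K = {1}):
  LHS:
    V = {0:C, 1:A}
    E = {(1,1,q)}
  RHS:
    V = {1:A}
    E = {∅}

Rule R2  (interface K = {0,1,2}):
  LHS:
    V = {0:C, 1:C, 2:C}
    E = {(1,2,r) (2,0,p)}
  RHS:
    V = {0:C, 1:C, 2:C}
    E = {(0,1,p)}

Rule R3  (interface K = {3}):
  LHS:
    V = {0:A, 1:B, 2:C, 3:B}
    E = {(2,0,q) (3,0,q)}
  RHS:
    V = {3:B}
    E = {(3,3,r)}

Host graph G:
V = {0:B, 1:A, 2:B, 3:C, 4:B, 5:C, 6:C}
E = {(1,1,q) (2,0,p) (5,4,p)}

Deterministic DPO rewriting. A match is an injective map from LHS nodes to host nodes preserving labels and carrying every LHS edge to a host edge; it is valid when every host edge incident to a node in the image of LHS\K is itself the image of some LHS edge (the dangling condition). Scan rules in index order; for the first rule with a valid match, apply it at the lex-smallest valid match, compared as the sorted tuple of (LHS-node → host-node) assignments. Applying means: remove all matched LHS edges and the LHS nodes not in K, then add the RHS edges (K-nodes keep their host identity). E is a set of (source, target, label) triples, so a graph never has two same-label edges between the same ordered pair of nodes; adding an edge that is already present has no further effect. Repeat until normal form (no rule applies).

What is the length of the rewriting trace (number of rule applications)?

Answer: 2

Steps:
start.  V:7 E:3  edges: 1-q->1 2-p->0 5-p->4
1. fire R0 via {0↦4, 1↦3, 2↦5, 3↦6}  →  V:4 E:2  edges: 1-q->1 2-p->0
2. fire R1 via {0↦3, 1↦1}  →  V:3 E:1  edges: 2-p->0
normal form: no rule applies after step 2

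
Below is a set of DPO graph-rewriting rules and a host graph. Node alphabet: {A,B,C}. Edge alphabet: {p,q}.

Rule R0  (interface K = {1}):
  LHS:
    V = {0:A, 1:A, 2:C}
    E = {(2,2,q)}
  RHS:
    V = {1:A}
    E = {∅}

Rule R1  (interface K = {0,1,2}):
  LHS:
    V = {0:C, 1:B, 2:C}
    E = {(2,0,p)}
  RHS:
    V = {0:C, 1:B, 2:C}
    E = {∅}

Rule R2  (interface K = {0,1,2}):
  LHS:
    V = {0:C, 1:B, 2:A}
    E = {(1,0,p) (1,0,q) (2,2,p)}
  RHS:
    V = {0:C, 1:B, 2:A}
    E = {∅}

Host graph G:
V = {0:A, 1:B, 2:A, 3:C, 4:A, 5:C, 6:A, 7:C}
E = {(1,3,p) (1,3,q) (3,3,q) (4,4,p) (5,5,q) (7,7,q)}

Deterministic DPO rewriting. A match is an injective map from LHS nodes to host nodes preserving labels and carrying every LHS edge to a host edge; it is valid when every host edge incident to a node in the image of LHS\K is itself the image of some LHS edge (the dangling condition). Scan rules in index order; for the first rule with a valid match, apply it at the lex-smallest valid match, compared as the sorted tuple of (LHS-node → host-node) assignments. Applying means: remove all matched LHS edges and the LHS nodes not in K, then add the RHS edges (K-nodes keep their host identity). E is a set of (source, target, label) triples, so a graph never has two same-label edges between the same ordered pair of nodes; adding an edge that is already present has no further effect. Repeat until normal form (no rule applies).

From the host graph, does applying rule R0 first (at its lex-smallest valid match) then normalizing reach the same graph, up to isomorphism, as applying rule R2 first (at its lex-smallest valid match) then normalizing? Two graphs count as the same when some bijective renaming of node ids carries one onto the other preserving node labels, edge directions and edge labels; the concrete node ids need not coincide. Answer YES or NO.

branch R0-first: apply at {0↦0, 1↦2, 2↦5} → |E|=5, then 3 more step(s) → NF |V|=2 |E|=0 V={1:B, 6:A} E=∅
branch R2-first: apply at {0↦3, 1↦1, 2↦4} → |E|=3, then 3 more step(s) → NF |V|=2 |E|=0 V={1:B, 6:A} E=∅
graphs isomorphic (equal up to label-preserving node renaming)

Answer: YES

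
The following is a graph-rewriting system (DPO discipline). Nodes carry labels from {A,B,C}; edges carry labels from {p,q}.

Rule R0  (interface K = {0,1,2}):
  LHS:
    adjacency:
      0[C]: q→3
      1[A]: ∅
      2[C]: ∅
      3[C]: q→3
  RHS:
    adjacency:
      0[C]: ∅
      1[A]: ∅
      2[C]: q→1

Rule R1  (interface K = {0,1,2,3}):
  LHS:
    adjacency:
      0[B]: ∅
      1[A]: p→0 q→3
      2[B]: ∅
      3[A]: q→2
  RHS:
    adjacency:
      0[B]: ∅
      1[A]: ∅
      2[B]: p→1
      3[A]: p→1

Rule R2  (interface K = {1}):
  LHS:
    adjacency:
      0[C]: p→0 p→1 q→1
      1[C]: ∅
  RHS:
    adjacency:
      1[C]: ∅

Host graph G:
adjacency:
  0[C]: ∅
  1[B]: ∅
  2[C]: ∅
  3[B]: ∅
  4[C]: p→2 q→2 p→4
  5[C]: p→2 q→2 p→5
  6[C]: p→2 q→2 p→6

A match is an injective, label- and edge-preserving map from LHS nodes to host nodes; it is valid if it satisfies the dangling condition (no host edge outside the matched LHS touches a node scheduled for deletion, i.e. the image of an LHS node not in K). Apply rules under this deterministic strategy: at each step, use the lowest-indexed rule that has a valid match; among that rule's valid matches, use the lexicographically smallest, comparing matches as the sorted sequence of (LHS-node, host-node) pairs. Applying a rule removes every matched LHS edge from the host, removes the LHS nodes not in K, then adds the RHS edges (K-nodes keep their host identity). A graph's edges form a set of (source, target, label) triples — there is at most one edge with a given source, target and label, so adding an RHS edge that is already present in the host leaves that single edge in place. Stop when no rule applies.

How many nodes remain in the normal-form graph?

[0] host  ⇒  7 nodes, 9 edges  {4-p->2 4-q->2 4-p->4 5-p->2 5-q->2 5-p->5 6-p->2 6-q->2 6-p->6}
[1] R2 @ {0↦4, 1↦2}  ⇒  6 nodes, 6 edges  {5-p->2 5-q->2 5-p->5 6-p->2 6-q->2 6-p->6}
[2] R2 @ {0↦5, 1↦2}  ⇒  5 nodes, 3 edges  {6-p->2 6-q->2 6-p->6}
[3] R2 @ {0↦6, 1↦2}  ⇒  4 nodes, 0 edges  {∅}
halt: no rule applies after step 3
NF nodes: {0:C, 1:B, 2:C, 3:B}

Answer: 4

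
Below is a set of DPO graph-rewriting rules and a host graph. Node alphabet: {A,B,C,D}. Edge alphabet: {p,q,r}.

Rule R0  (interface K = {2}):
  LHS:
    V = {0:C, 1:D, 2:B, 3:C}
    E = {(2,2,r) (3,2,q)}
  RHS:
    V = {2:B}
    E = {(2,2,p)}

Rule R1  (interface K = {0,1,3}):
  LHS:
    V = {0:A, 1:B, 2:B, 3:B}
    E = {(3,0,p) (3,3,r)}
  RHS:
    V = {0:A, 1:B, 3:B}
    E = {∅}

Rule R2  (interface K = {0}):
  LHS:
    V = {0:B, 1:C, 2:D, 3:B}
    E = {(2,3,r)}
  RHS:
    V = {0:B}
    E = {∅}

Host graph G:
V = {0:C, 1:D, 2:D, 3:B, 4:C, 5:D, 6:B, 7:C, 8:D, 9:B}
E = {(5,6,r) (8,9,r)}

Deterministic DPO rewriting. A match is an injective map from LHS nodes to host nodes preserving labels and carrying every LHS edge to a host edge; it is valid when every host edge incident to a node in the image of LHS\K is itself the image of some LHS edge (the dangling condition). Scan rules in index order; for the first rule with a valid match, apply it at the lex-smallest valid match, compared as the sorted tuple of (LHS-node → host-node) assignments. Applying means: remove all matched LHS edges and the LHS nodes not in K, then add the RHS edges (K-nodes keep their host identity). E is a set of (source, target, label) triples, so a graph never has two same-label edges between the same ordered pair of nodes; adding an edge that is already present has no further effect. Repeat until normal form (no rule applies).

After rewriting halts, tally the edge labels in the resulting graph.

initial: |V|=10 |E|=2  E = 5-r->6 8-r->9
step 1: apply R2 at {0↦3, 1↦0, 2↦5, 3↦6}  → |V|=7 |E|=1  E = 8-r->9
step 2: apply R2 at {0↦3, 1↦4, 2↦8, 3↦9}  → |V|=4 |E|=0  E = ∅
halt: no rule applies after step 2
NF edges: []

Answer: (no edges)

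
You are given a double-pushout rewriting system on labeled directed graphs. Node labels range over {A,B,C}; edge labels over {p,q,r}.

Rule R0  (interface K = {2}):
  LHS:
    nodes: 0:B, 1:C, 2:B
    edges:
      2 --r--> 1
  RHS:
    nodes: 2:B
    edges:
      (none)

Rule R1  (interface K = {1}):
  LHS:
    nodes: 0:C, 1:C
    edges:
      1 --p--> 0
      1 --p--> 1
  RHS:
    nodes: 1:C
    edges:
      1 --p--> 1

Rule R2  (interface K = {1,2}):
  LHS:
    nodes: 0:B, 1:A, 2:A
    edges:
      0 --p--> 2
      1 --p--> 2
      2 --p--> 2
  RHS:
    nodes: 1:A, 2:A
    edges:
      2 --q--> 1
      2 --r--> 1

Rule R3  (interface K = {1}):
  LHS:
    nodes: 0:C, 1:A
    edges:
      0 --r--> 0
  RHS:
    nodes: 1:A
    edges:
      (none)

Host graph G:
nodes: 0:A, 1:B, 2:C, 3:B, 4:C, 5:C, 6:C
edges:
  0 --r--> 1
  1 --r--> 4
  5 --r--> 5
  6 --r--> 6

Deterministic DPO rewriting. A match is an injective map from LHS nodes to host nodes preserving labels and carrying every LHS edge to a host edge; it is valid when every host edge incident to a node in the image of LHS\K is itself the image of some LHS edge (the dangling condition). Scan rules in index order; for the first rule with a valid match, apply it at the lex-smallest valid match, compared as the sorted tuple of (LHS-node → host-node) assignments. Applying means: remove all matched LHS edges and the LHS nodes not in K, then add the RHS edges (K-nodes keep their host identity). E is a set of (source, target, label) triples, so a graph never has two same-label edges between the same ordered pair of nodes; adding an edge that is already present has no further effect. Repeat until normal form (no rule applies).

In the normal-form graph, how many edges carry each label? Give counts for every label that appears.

initial: |V|=7 |E|=4  E = 0-r->1 1-r->4 5-r->5 6-r->6
step 1: apply R0 at {0↦3, 1↦4, 2↦1}  → |V|=5 |E|=3  E = 0-r->1 5-r->5 6-r->6
step 2: apply R3 at {0↦5, 1↦0}  → |V|=4 |E|=2  E = 0-r->1 6-r->6
step 3: apply R3 at {0↦6, 1↦0}  → |V|=3 |E|=1  E = 0-r->1
halt: no rule applies after step 3
NF edges: [(0, 1, 'r')]

Answer: r:1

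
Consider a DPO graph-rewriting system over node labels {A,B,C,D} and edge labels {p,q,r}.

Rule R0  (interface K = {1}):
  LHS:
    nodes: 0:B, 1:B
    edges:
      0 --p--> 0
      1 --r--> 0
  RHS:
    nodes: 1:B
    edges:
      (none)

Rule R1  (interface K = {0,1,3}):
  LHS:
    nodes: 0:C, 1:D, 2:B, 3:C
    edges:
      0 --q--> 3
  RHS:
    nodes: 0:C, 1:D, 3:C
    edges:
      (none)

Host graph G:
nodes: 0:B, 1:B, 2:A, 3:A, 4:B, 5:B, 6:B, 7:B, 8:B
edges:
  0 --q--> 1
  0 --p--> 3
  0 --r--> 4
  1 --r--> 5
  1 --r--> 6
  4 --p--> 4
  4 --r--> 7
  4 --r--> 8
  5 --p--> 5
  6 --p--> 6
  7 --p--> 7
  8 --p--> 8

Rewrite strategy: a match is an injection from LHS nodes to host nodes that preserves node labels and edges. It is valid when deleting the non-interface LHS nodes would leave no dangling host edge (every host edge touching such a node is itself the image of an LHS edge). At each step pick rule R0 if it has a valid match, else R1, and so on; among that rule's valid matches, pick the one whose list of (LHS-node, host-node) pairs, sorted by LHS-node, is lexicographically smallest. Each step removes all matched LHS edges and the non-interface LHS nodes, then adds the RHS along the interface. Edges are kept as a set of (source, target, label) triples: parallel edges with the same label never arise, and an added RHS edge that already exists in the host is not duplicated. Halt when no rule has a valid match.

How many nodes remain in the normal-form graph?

initial: |V|=9 |E|=12  E = 0-q->1 0-p->3 0-r->4 1-r->5 1-r->6 4-p->4 4-r->7 4-r->8 5-p->5 6-p->6 7-p->7 8-p->8
step 1: apply R0 at {0↦5, 1↦1}  → |V|=8 |E|=10  E = 0-q->1 0-p->3 0-r->4 1-r->6 4-p->4 4-r->7 4-r->8 6-p->6 7-p->7 8-p->8
step 2: apply R0 at {0↦6, 1↦1}  → |V|=7 |E|=8  E = 0-q->1 0-p->3 0-r->4 4-p->4 4-r->7 4-r->8 7-p->7 8-p->8
step 3: apply R0 at {0↦7, 1↦4}  → |V|=6 |E|=6  E = 0-q->1 0-p->3 0-r->4 4-p->4 4-r->8 8-p->8
step 4: apply R0 at {0↦8, 1↦4}  → |V|=5 |E|=4  E = 0-q->1 0-p->3 0-r->4 4-p->4
step 5: apply R0 at {0↦4, 1↦0}  → |V|=4 |E|=2  E = 0-q->1 0-p->3
final graph: no rule applies after step 5
NF nodes: {0:B, 1:B, 2:A, 3:A}

Answer: 4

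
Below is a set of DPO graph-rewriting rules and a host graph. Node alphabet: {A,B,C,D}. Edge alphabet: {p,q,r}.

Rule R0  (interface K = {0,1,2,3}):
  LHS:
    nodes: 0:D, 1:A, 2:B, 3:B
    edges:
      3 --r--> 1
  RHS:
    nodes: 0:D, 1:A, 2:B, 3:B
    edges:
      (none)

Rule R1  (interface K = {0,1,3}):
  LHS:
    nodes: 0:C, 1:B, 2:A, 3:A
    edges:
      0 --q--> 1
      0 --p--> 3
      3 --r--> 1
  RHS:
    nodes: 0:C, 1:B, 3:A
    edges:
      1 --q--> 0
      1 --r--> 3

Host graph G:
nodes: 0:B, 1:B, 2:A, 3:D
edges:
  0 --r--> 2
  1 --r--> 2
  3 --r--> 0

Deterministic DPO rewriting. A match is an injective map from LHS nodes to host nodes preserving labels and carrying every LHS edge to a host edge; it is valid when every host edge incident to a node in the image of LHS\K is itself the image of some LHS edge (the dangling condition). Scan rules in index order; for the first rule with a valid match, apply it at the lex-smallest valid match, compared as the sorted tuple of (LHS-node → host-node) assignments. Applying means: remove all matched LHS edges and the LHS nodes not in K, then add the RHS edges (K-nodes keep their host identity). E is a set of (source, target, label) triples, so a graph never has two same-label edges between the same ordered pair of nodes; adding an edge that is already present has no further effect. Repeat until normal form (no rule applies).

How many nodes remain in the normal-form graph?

Answer: 4

Steps:
[0] host  ⇒  4 nodes, 3 edges  {0-r->2 1-r->2 3-r->0}
[1] R0 @ {0↦3, 1↦2, 2↦0, 3↦1}  ⇒  4 nodes, 2 edges  {0-r->2 3-r->0}
[2] R0 @ {0↦3, 1↦2, 2↦1, 3↦0}  ⇒  4 nodes, 1 edges  {3-r->0}
normal form: no rule applies after step 2
NF nodes: {0:B, 1:B, 2:A, 3:D}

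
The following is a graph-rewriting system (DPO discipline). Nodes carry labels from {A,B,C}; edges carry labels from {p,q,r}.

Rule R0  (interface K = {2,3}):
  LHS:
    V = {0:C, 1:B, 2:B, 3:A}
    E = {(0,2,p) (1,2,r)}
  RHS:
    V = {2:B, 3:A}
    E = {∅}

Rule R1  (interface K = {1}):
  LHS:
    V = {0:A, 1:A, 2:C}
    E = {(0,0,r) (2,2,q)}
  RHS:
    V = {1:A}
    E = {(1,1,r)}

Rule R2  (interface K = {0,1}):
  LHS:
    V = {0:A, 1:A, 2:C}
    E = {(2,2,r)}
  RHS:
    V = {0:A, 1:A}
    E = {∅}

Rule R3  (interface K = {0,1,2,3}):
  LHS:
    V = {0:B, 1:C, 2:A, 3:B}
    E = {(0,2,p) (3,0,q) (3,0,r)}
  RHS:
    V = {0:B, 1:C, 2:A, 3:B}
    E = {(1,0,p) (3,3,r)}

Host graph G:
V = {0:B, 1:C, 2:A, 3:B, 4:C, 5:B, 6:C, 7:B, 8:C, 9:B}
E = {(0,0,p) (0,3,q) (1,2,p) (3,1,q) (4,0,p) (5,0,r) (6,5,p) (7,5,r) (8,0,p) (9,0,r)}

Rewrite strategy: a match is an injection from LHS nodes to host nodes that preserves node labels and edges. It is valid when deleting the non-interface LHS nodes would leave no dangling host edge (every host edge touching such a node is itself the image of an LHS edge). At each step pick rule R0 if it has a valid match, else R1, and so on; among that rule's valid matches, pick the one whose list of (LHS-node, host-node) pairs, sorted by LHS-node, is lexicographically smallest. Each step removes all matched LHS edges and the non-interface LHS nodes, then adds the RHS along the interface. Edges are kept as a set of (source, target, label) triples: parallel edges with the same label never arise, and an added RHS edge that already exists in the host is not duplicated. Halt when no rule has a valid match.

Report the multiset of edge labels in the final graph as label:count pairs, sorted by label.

Answer: p:2 q:2

Derivation:
[0] host  ⇒  10 nodes, 10 edges  {0-p->0 0-q->3 1-p->2 3-q->1 4-p->0 5-r->0 6-p->5 7-r->5 8-p->0 9-r->0}
[1] R0 @ {0↦4, 1↦9, 2↦0, 3↦2}  ⇒  8 nodes, 8 edges  {0-p->0 0-q->3 1-p->2 3-q->1 5-r->0 6-p->5 7-r->5 8-p->0}
[2] R0 @ {0↦6, 1↦7, 2↦5, 3↦2}  ⇒  6 nodes, 6 edges  {0-p->0 0-q->3 1-p->2 3-q->1 5-r->0 8-p->0}
[3] R0 @ {0↦8, 1↦5, 2↦0, 3↦2}  ⇒  4 nodes, 4 edges  {0-p->0 0-q->3 1-p->2 3-q->1}
final graph: no rule applies after step 3
NF edges: [(0, 0, 'p'), (0, 3, 'q'), (1, 2, 'p'), (3, 1, 'q')]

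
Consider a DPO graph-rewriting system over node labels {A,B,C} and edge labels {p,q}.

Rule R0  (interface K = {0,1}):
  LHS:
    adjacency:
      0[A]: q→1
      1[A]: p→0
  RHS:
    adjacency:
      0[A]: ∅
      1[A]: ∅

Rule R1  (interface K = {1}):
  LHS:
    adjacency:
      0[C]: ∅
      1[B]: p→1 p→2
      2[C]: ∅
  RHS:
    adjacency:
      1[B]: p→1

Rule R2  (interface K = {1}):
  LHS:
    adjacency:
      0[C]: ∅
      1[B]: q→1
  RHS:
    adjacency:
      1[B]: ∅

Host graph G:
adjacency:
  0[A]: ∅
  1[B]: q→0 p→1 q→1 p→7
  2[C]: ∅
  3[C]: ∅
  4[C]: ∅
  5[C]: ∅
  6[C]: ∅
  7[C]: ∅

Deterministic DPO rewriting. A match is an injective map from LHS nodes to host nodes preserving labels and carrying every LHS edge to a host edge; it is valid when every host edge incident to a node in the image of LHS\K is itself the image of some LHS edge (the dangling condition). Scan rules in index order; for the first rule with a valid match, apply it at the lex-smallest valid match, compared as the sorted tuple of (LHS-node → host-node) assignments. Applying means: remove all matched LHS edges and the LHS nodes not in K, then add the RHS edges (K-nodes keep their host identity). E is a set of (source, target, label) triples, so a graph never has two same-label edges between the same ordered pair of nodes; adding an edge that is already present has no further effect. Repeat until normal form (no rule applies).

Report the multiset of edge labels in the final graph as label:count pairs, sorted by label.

Answer: p:1 q:1

Steps:
start.  V:8 E:4  edges: 1-q->0 1-p->1 1-q->1 1-p->7
1. fire R1 via {0↦2, 1↦1, 2↦7}  →  V:6 E:3  edges: 1-q->0 1-p->1 1-q->1
2. fire R2 via {0↦3, 1↦1}  →  V:5 E:2  edges: 1-q->0 1-p->1
normal form: no rule applies after step 2
NF edges: [(1, 0, 'q'), (1, 1, 'p')]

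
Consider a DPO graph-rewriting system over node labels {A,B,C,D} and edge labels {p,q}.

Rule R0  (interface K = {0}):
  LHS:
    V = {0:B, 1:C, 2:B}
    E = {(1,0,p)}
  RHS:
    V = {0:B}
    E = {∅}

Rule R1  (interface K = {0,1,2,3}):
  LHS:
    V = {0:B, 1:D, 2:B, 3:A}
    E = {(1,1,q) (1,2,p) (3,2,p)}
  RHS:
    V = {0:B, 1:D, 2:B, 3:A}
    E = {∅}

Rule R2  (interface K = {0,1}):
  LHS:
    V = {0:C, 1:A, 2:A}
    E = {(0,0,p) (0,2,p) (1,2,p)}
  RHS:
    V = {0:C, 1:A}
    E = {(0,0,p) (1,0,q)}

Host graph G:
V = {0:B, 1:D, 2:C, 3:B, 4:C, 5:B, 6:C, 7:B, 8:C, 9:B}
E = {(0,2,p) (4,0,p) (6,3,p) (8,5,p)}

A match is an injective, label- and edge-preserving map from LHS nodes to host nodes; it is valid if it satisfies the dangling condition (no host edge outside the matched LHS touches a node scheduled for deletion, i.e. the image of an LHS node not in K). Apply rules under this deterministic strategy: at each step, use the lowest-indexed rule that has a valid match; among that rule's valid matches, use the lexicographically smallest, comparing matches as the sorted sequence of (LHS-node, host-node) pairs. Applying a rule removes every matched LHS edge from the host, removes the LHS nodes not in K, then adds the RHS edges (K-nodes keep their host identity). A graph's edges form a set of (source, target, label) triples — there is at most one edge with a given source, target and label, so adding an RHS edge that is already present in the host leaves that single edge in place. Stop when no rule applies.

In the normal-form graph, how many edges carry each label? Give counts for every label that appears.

Answer: p:1

Derivation:
initial: |V|=10 |E|=4  E = 0-p->2 4-p->0 6-p->3 8-p->5
step 1: apply R0 at {0↦0, 1↦4, 2↦7}  → |V|=8 |E|=3  E = 0-p->2 6-p->3 8-p->5
step 2: apply R0 at {0↦3, 1↦6, 2↦9}  → |V|=6 |E|=2  E = 0-p->2 8-p->5
step 3: apply R0 at {0↦5, 1↦8, 2↦3}  → |V|=4 |E|=1  E = 0-p->2
normal form: no rule applies after step 3
NF edges: [(0, 2, 'p')]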